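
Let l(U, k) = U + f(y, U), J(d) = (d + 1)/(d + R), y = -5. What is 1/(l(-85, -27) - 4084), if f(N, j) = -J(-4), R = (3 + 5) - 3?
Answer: -1/4166 ≈ -0.00024004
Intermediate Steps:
R = 5 (R = 8 - 3 = 5)
J(d) = (1 + d)/(5 + d) (J(d) = (d + 1)/(d + 5) = (1 + d)/(5 + d))
f(N, j) = 3 (f(N, j) = -(1 - 4)/(5 - 4) = -(-3)/1 = -(-3) = -1*(-3) = 3)
l(U, k) = 3 + U (l(U, k) = U + 3 = 3 + U)
1/(l(-85, -27) - 4084) = 1/((3 - 85) - 4084) = 1/(-82 - 4084) = 1/(-4166) = -1/4166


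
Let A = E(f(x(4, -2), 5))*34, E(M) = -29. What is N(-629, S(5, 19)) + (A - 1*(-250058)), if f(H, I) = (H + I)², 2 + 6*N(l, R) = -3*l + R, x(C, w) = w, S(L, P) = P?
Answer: 748168/3 ≈ 2.4939e+5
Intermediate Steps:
N(l, R) = -⅓ - l/2 + R/6 (N(l, R) = -⅓ + (-3*l + R)/6 = -⅓ + (R - 3*l)/6 = -⅓ + (-l/2 + R/6) = -⅓ - l/2 + R/6)
A = -986 (A = -29*34 = -986)
N(-629, S(5, 19)) + (A - 1*(-250058)) = (-⅓ - ½*(-629) + (⅙)*19) + (-986 - 1*(-250058)) = (-⅓ + 629/2 + 19/6) + (-986 + 250058) = 952/3 + 249072 = 748168/3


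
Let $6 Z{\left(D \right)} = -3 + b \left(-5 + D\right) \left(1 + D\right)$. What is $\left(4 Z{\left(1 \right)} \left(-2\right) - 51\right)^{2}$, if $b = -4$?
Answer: $\frac{72361}{9} \approx 8040.1$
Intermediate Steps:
$Z{\left(D \right)} = - \frac{1}{2} - \frac{2 \left(1 + D\right) \left(-5 + D\right)}{3}$ ($Z{\left(D \right)} = \frac{-3 - 4 \left(-5 + D\right) \left(1 + D\right)}{6} = \frac{-3 - 4 \left(1 + D\right) \left(-5 + D\right)}{6} = - \frac{1}{2} - \frac{2 \left(1 + D\right) \left(-5 + D\right)}{3}$)
$\left(4 Z{\left(1 \right)} \left(-2\right) - 51\right)^{2} = \left(4 \left(\frac{17}{6} - \frac{2 \cdot 1^{2}}{3} + \frac{8}{3} \cdot 1\right) \left(-2\right) - 51\right)^{2} = \left(4 \left(\frac{17}{6} - \frac{2}{3} + \frac{8}{3}\right) \left(-2\right) - 51\right)^{2} = \left(4 \cdot \frac{29}{6} \left(-2\right) - 51\right)^{2} = \left(\frac{58}{3} \left(-2\right) - 51\right)^{2} = \left(- \frac{116}{3} - 51\right)^{2} = \left(- \frac{269}{3}\right)^{2} = \frac{72361}{9}$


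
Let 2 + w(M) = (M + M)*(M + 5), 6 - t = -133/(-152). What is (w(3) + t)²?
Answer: 167281/64 ≈ 2613.8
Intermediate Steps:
t = 41/8 (t = 6 - (-133)/(-152) = 6 - (-133)*(-1)/152 = 6 - 1*7/8 = 6 - 7/8 = 41/8 ≈ 5.1250)
w(M) = -2 + 2*M*(5 + M) (w(M) = -2 + (M + M)*(M + 5) = -2 + (2*M)*(5 + M) = -2 + 2*M*(5 + M))
(w(3) + t)² = ((-2 + 2*3² + 10*3) + 41/8)² = ((-2 + 2*9 + 30) + 41/8)² = ((-2 + 18 + 30) + 41/8)² = (46 + 41/8)² = (409/8)² = 167281/64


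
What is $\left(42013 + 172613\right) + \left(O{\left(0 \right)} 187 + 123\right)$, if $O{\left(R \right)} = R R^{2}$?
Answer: $214749$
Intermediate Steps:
$O{\left(R \right)} = R^{3}$
$\left(42013 + 172613\right) + \left(O{\left(0 \right)} 187 + 123\right) = \left(42013 + 172613\right) + \left(0^{3} \cdot 187 + 123\right) = 214626 + \left(0 \cdot 187 + 123\right) = 214626 + \left(0 + 123\right) = 214626 + 123 = 214749$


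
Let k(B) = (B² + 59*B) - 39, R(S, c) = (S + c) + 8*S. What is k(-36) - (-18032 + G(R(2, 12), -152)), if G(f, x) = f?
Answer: 17135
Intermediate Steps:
R(S, c) = c + 9*S
k(B) = -39 + B² + 59*B
k(-36) - (-18032 + G(R(2, 12), -152)) = (-39 + (-36)² + 59*(-36)) - (-18032 + (12 + 9*2)) = (-39 + 1296 - 2124) - (-18032 + (12 + 18)) = -867 - (-18032 + 30) = -867 - 1*(-18002) = -867 + 18002 = 17135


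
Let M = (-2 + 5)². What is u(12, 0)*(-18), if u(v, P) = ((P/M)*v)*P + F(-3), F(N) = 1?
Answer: -18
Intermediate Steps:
M = 9 (M = 3² = 9)
u(v, P) = 1 + v*P²/9 (u(v, P) = ((P/9)*v)*P + 1 = (P*v/9)*P + 1 = v*P²/9 + 1 = 1 + v*P²/9)
u(12, 0)*(-18) = (1 + (⅑)*12*0²)*(-18) = (1 + (⅑)*12*0)*(-18) = (1 + 0)*(-18) = 1*(-18) = -18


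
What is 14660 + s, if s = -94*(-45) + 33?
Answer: 18923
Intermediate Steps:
s = 4263 (s = 4230 + 33 = 4263)
14660 + s = 14660 + 4263 = 18923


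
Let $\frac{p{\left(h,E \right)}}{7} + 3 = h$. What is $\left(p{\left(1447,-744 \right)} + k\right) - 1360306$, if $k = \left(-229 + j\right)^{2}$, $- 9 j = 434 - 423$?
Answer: $- \frac{105072854}{81} \approx -1.2972 \cdot 10^{6}$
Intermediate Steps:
$j = - \frac{11}{9}$ ($j = - \frac{434 - 423}{9} = \left(- \frac{1}{9}\right) 11 = - \frac{11}{9} \approx -1.2222$)
$p{\left(h,E \right)} = -21 + 7 h$
$k = \frac{4293184}{81}$ ($k = \left(-229 - \frac{11}{9}\right)^{2} = \left(- \frac{2072}{9}\right)^{2} = \frac{4293184}{81} \approx 53002.0$)
$\left(p{\left(1447,-744 \right)} + k\right) - 1360306 = \left(\left(-21 + 7 \cdot 1447\right) + \frac{4293184}{81}\right) - 1360306 = \left(\left(-21 + 10129\right) + \frac{4293184}{81}\right) - 1360306 = \left(10108 + \frac{4293184}{81}\right) - 1360306 = \frac{5111932}{81} - 1360306 = - \frac{105072854}{81}$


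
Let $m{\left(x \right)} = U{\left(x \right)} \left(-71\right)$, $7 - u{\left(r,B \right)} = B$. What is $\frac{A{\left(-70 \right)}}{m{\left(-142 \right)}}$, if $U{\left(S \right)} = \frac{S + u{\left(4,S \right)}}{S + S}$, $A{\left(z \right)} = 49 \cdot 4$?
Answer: $112$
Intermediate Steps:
$A{\left(z \right)} = 196$
$u{\left(r,B \right)} = 7 - B$
$U{\left(S \right)} = \frac{7}{2 S}$ ($U{\left(S \right)} = \frac{S - \left(-7 + S\right)}{S + S} = \frac{7}{2 S}$)
$m{\left(x \right)} = - \frac{497}{2 x}$ ($m{\left(x \right)} = \frac{7}{2 x} \left(-71\right) = - \frac{497}{2 x}$)
$\frac{A{\left(-70 \right)}}{m{\left(-142 \right)}} = \frac{196}{\left(- \frac{497}{2}\right) \frac{1}{-142}} = \frac{196}{\left(- \frac{497}{2}\right) \left(- \frac{1}{142}\right)} = \frac{196}{\frac{7}{4}} = 196 \cdot \frac{4}{7} = 112$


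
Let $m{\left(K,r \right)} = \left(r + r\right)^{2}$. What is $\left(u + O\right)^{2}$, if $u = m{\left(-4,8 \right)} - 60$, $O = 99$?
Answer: $87025$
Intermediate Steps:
$m{\left(K,r \right)} = 4 r^{2}$ ($m{\left(K,r \right)} = \left(2 r\right)^{2} = 4 r^{2}$)
$u = 196$ ($u = 4 \cdot 8^{2} - 60 = 4 \cdot 64 - 60 = 256 - 60 = 196$)
$\left(u + O\right)^{2} = \left(196 + 99\right)^{2} = 295^{2} = 87025$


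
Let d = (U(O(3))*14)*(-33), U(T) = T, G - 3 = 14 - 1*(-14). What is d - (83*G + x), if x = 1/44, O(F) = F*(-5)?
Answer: 191707/44 ≈ 4357.0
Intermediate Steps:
O(F) = -5*F
G = 31 (G = 3 + (14 - 1*(-14)) = 3 + (14 + 14) = 3 + 28 = 31)
d = 6930 (d = (-5*3*14)*(-33) = -15*14*(-33) = -210*(-33) = 6930)
x = 1/44 ≈ 0.022727
d - (83*G + x) = 6930 - (83*31 + 1/44) = 6930 - (2573 + 1/44) = 6930 - 1*113213/44 = 6930 - 113213/44 = 191707/44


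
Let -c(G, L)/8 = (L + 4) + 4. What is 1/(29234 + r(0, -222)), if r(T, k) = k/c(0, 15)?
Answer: 92/2689639 ≈ 3.4205e-5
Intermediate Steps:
c(G, L) = -64 - 8*L (c(G, L) = -8*((L + 4) + 4) = -8*((4 + L) + 4) = -8*(8 + L) = -64 - 8*L)
r(T, k) = -k/184 (r(T, k) = k/(-64 - 8*15) = k/(-64 - 120) = k/(-184) = k*(-1/184) = -k/184)
1/(29234 + r(0, -222)) = 1/(29234 - 1/184*(-222)) = 1/(29234 + 111/92) = 1/(2689639/92) = 92/2689639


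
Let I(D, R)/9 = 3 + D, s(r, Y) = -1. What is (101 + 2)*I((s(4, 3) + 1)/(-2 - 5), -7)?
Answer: 2781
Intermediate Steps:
I(D, R) = 27 + 9*D (I(D, R) = 9*(3 + D) = 27 + 9*D)
(101 + 2)*I((s(4, 3) + 1)/(-2 - 5), -7) = (101 + 2)*(27 + 9*((-1 + 1)/(-2 - 5))) = 103*(27 + 9*(0/(-7))) = 103*(27 + 9*(0*(-⅐))) = 103*(27 + 9*0) = 103*(27 + 0) = 103*27 = 2781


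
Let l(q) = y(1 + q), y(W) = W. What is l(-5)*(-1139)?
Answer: 4556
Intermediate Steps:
l(q) = 1 + q
l(-5)*(-1139) = (1 - 5)*(-1139) = -4*(-1139) = 4556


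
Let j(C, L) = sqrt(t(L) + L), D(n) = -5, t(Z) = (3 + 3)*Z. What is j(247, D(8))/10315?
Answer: I*sqrt(35)/10315 ≈ 0.00057354*I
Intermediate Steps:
t(Z) = 6*Z
j(C, L) = sqrt(7)*sqrt(L) (j(C, L) = sqrt(6*L + L) = sqrt(7*L) = sqrt(7)*sqrt(L))
j(247, D(8))/10315 = (sqrt(7)*sqrt(-5))/10315 = (sqrt(7)*(I*sqrt(5)))*(1/10315) = (I*sqrt(35))*(1/10315) = I*sqrt(35)/10315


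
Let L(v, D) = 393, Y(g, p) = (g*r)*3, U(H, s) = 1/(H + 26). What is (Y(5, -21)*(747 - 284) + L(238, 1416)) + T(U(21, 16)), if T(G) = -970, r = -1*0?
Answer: -577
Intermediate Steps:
U(H, s) = 1/(26 + H)
r = 0
Y(g, p) = 0 (Y(g, p) = (g*0)*3 = 0*3 = 0)
(Y(5, -21)*(747 - 284) + L(238, 1416)) + T(U(21, 16)) = (0*(747 - 284) + 393) - 970 = (0*463 + 393) - 970 = (0 + 393) - 970 = 393 - 970 = -577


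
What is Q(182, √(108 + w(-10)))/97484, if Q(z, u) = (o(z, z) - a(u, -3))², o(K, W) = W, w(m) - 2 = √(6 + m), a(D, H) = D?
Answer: (182 - √2*√(55 + I))²/97484 ≈ 0.30175 - 0.00033549*I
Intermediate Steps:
w(m) = 2 + √(6 + m)
Q(z, u) = (z - u)²
Q(182, √(108 + w(-10)))/97484 = (√(108 + (2 + √(6 - 10))) - 1*182)²/97484 = (√(108 + (2 + √(-4))) - 182)²*(1/97484) = (√(108 + (2 + 2*I)) - 182)²*(1/97484) = (√(110 + 2*I) - 182)²*(1/97484) = (-182 + √(110 + 2*I))²*(1/97484) = (-182 + √(110 + 2*I))²/97484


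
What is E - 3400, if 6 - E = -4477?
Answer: 1083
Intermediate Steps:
E = 4483 (E = 6 - 1*(-4477) = 6 + 4477 = 4483)
E - 3400 = 4483 - 3400 = 1083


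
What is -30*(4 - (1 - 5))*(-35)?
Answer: 8400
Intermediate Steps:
-30*(4 - (1 - 5))*(-35) = -30*(4 - 1*(-4))*(-35) = -30*(4 + 4)*(-35) = -30*8*(-35) = -240*(-35) = 8400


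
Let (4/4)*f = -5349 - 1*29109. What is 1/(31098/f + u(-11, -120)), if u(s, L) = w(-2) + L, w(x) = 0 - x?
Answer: -5743/682857 ≈ -0.0084102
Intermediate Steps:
f = -34458 (f = -5349 - 1*29109 = -5349 - 29109 = -34458)
w(x) = -x
u(s, L) = 2 + L (u(s, L) = -1*(-2) + L = 2 + L)
1/(31098/f + u(-11, -120)) = 1/(31098/(-34458) + (2 - 120)) = 1/(31098*(-1/34458) - 118) = 1/(-5183/5743 - 118) = 1/(-682857/5743) = -5743/682857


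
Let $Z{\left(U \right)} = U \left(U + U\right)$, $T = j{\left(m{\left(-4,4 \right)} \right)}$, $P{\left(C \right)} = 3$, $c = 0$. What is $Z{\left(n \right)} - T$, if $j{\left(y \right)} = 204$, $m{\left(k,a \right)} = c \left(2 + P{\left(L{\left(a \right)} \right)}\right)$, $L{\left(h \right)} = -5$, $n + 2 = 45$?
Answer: $3494$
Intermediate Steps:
$n = 43$ ($n = -2 + 45 = 43$)
$m{\left(k,a \right)} = 0$ ($m{\left(k,a \right)} = 0 \left(2 + 3\right) = 0 \cdot 5 = 0$)
$T = 204$
$Z{\left(U \right)} = 2 U^{2}$ ($Z{\left(U \right)} = U 2 U = 2 U^{2}$)
$Z{\left(n \right)} - T = 2 \cdot 43^{2} - 204 = 2 \cdot 1849 - 204 = 3698 - 204 = 3494$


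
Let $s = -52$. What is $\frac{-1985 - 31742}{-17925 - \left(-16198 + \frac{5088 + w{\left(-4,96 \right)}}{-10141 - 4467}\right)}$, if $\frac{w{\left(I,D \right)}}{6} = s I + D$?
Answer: $\frac{30792751}{1576319} \approx 19.535$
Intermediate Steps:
$w{\left(I,D \right)} = - 312 I + 6 D$ ($w{\left(I,D \right)} = 6 \left(- 52 I + D\right) = 6 \left(D - 52 I\right) = - 312 I + 6 D$)
$\frac{-1985 - 31742}{-17925 - \left(-16198 + \frac{5088 + w{\left(-4,96 \right)}}{-10141 - 4467}\right)} = \frac{-1985 - 31742}{-17925 + \left(16198 - \frac{5088 + \left(\left(-312\right) \left(-4\right) + 6 \cdot 96\right)}{-10141 - 4467}\right)} = - \frac{33727}{-17925 + \left(16198 - \frac{5088 + \left(1248 + 576\right)}{-14608}\right)} = - \frac{33727}{-17925 + \left(16198 - \left(5088 + 1824\right) \left(- \frac{1}{14608}\right)\right)} = - \frac{33727}{-17925 + \left(16198 - 6912 \left(- \frac{1}{14608}\right)\right)} = - \frac{33727}{-17925 + \left(16198 - - \frac{432}{913}\right)} = - \frac{33727}{-17925 + \left(16198 + \frac{432}{913}\right)} = - \frac{33727}{-17925 + \frac{14789206}{913}} = - \frac{33727}{- \frac{1576319}{913}} = \left(-33727\right) \left(- \frac{913}{1576319}\right) = \frac{30792751}{1576319}$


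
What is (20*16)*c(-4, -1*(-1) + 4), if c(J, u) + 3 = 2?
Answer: -320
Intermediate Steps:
c(J, u) = -1 (c(J, u) = -3 + 2 = -1)
(20*16)*c(-4, -1*(-1) + 4) = (20*16)*(-1) = 320*(-1) = -320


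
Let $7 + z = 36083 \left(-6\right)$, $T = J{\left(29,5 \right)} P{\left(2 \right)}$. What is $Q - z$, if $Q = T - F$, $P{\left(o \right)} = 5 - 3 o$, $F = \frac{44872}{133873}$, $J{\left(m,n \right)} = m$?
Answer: $\frac{28980246676}{133873} \approx 2.1648 \cdot 10^{5}$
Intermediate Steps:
$F = \frac{44872}{133873}$ ($F = 44872 \cdot \frac{1}{133873} = \frac{44872}{133873} \approx 0.33518$)
$T = -29$ ($T = 29 \left(5 - 6\right) = 29 \left(-1\right) = -29$)
$Q = - \frac{3927189}{133873}$ ($Q = -29 - \frac{44872}{133873} = - \frac{3927189}{133873} \approx -29.335$)
$z = -216505$ ($z = -7 + 36083 \left(-6\right) = -7 - 216498 = -216505$)
$Q - z = - \frac{3927189}{133873} - -216505 = - \frac{3927189}{133873} + 216505 = \frac{28980246676}{133873}$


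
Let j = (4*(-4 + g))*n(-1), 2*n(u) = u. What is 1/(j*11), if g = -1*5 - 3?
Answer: 1/264 ≈ 0.0037879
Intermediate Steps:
n(u) = u/2
g = -8 (g = -5 - 3 = -8)
j = 24 (j = (4*(-4 - 8))*((½)*(-1)) = (4*(-12))*(-½) = -48*(-½) = 24)
1/(j*11) = 1/(24*11) = 1/264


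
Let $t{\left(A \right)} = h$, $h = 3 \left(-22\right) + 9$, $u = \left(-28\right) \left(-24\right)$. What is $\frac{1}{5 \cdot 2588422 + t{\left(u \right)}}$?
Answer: $\frac{1}{12942053} \approx 7.7267 \cdot 10^{-8}$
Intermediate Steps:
$u = 672$
$h = -57$ ($h = -66 + 9 = -57$)
$t{\left(A \right)} = -57$
$\frac{1}{5 \cdot 2588422 + t{\left(u \right)}} = \frac{1}{5 \cdot 2588422 - 57} = \frac{1}{12942110 - 57} = \frac{1}{12942053}$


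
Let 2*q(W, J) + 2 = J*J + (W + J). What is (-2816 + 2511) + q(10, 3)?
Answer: -295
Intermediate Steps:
q(W, J) = -1 + J/2 + W/2 + J**2/2 (q(W, J) = -1 + (J*J + (W + J))/2 = -1 + (J**2 + (J + W))/2 = -1 + (J + W + J**2)/2 = -1 + (J/2 + W/2 + J**2/2) = -1 + J/2 + W/2 + J**2/2)
(-2816 + 2511) + q(10, 3) = (-2816 + 2511) + (-1 + (1/2)*3 + (1/2)*10 + (1/2)*3**2) = -305 + (-1 + 3/2 + 5 + (1/2)*9) = -305 + (-1 + 3/2 + 5 + 9/2) = -305 + 10 = -295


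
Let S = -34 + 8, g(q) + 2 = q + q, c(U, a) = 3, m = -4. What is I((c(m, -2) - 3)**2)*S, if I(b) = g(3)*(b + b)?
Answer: 0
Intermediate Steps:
g(q) = -2 + 2*q (g(q) = -2 + (q + q) = -2 + 2*q)
I(b) = 8*b (I(b) = (-2 + 2*3)*(b + b) = (-2 + 6)*(2*b) = 4*(2*b) = 8*b)
S = -26
I((c(m, -2) - 3)**2)*S = (8*(3 - 3)**2)*(-26) = (8*0**2)*(-26) = (8*0)*(-26) = 0*(-26) = 0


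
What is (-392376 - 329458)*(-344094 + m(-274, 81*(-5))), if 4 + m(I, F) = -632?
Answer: 248837834820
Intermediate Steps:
m(I, F) = -636 (m(I, F) = -4 - 632 = -636)
(-392376 - 329458)*(-344094 + m(-274, 81*(-5))) = (-392376 - 329458)*(-344094 - 636) = -721834*(-344730) = 248837834820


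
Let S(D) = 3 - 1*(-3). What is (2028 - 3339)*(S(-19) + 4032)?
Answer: -5293818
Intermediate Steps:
S(D) = 6 (S(D) = 3 + 3 = 6)
(2028 - 3339)*(S(-19) + 4032) = (2028 - 3339)*(6 + 4032) = -1311*4038 = -5293818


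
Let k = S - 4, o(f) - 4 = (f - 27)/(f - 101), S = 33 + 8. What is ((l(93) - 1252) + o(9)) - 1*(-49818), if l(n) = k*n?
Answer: 2392515/46 ≈ 52011.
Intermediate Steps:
S = 41
o(f) = 4 + (-27 + f)/(-101 + f) (o(f) = 4 + (f - 27)/(f - 101) = 4 + (-27 + f)/(-101 + f))
k = 37 (k = 41 - 4 = 37)
l(n) = 37*n
((l(93) - 1252) + o(9)) - 1*(-49818) = ((37*93 - 1252) + (-431 + 5*9)/(-101 + 9)) - 1*(-49818) = ((3441 - 1252) + (-431 + 45)/(-92)) + 49818 = (2189 - 1/92*(-386)) + 49818 = (2189 + 193/46) + 49818 = 100887/46 + 49818 = 2392515/46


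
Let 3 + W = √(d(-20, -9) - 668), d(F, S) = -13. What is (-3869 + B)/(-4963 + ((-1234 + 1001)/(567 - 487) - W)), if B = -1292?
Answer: 163926985040/157639561489 - 33030400*I*√681/157639561489 ≈ 1.0399 - 0.0054679*I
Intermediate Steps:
W = -3 + I*√681 (W = -3 + √(-13 - 668) = -3 + √(-681) = -3 + I*√681 ≈ -3.0 + 26.096*I)
(-3869 + B)/(-4963 + ((-1234 + 1001)/(567 - 487) - W)) = (-3869 - 1292)/(-4963 + ((-1234 + 1001)/(567 - 487) - (-3 + I*√681))) = -5161/(-4963 + (-233/80 + (3 - I*√681))) = -5161/(-4963 + (7/80 - I*√681)) = -5161/(-397033/80 - I*√681)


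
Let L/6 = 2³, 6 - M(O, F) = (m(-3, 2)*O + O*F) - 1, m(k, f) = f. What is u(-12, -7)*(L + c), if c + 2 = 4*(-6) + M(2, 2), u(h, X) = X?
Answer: -147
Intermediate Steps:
M(O, F) = 7 - 2*O - F*O (M(O, F) = 6 - ((2*O + O*F) - 1) = 6 - ((2*O + F*O) - 1) = 6 - (-1 + 2*O + F*O) = 6 + (1 - 2*O - F*O) = 7 - 2*O - F*O)
L = 48 (L = 6*2³ = 6*8 = 48)
c = -27 (c = -2 + (4*(-6) + (7 - 2*2 - 1*2*2)) = -2 + (-24 + (7 - 4 - 4)) = -2 + (-24 - 1) = -2 - 25 = -27)
u(-12, -7)*(L + c) = -7*(48 - 27) = -7*21 = -147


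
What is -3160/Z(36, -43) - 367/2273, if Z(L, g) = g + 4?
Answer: 7168367/88647 ≈ 80.864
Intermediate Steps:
Z(L, g) = 4 + g
-3160/Z(36, -43) - 367/2273 = -3160/(4 - 43) - 367/2273 = -3160/(-39) - 367*1/2273 = -3160*(-1/39) - 367/2273 = 3160/39 - 367/2273 = 7168367/88647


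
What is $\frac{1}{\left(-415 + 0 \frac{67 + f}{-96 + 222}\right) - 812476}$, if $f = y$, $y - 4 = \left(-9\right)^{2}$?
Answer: $- \frac{1}{812891} \approx -1.2302 \cdot 10^{-6}$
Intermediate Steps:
$y = 85$ ($y = 4 + \left(-9\right)^{2} = 4 + 81 = 85$)
$f = 85$
$\frac{1}{\left(-415 + 0 \frac{67 + f}{-96 + 222}\right) - 812476} = \frac{1}{\left(-415 + 0 \frac{67 + 85}{-96 + 222}\right) - 812476} = \frac{1}{\left(-415 + 0 \cdot \frac{152}{126}\right) - 812476} = \frac{1}{\left(-415 + 0 \cdot 152 \cdot \frac{1}{126}\right) - 812476} = \frac{1}{\left(-415 + 0 \cdot \frac{76}{63}\right) - 812476} = \frac{1}{\left(-415 + 0\right) - 812476} = \frac{1}{-415 - 812476} = \frac{1}{-812891} = - \frac{1}{812891}$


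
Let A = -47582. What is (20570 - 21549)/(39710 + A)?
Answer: 979/7872 ≈ 0.12436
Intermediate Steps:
(20570 - 21549)/(39710 + A) = (20570 - 21549)/(39710 - 47582) = -979/(-7872) = -979*(-1/7872) = 979/7872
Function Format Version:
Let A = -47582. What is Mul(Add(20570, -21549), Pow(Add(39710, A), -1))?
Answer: Rational(979, 7872) ≈ 0.12436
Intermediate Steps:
Mul(Add(20570, -21549), Pow(Add(39710, A), -1)) = Mul(Add(20570, -21549), Pow(Add(39710, -47582), -1)) = Mul(-979, Pow(-7872, -1)) = Mul(-979, Rational(-1, 7872)) = Rational(979, 7872)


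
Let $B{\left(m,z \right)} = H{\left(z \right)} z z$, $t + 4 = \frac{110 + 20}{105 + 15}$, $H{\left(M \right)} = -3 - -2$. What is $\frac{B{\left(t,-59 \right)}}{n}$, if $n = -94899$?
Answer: $\frac{3481}{94899} \approx 0.036681$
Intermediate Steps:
$H{\left(M \right)} = -1$ ($H{\left(M \right)} = -3 + 2 = -1$)
$t = - \frac{35}{12}$ ($t = -4 + \frac{110 + 20}{105 + 15} = -4 + \frac{130}{120} = -4 + 130 \cdot \frac{1}{120} = -4 + \frac{13}{12} = - \frac{35}{12} \approx -2.9167$)
$B{\left(m,z \right)} = - z^{2}$ ($B{\left(m,z \right)} = - z z = - z^{2}$)
$\frac{B{\left(t,-59 \right)}}{n} = \frac{\left(-1\right) \left(-59\right)^{2}}{-94899} = \left(-1\right) 3481 \left(- \frac{1}{94899}\right) = \left(-3481\right) \left(- \frac{1}{94899}\right) = \frac{3481}{94899}$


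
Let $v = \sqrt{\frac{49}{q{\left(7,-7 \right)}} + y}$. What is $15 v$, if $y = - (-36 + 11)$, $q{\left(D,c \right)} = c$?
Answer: $45 \sqrt{2} \approx 63.64$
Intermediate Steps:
$y = 25$ ($y = \left(-1\right) \left(-25\right) = 25$)
$v = 3 \sqrt{2}$ ($v = \sqrt{\frac{49}{-7} + 25} = \sqrt{49 \left(- \frac{1}{7}\right) + 25} = \sqrt{-7 + 25} = \sqrt{18} = 3 \sqrt{2} \approx 4.2426$)
$15 v = 15 \cdot 3 \sqrt{2} = 45 \sqrt{2}$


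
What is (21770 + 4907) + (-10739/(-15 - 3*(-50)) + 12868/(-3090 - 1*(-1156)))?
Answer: 3471295762/130545 ≈ 26591.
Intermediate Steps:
(21770 + 4907) + (-10739/(-15 - 3*(-50)) + 12868/(-3090 - 1*(-1156))) = 26677 + (-10739/(-15 + 150) + 12868/(-3090 + 1156)) = 26677 + (-10739/135 + 12868/(-1934)) = 26677 + (-10739*1/135 + 12868*(-1/1934)) = 26677 + (-10739/135 - 6434/967) = 26677 - 11253203/130545 = 3471295762/130545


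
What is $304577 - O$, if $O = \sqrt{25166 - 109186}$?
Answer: $304577 - 2 i \sqrt{21005} \approx 3.0458 \cdot 10^{5} - 289.86 i$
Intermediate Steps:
$O = 2 i \sqrt{21005}$ ($O = \sqrt{-84020} = 2 i \sqrt{21005} \approx 289.86 i$)
$304577 - O = 304577 - 2 i \sqrt{21005}$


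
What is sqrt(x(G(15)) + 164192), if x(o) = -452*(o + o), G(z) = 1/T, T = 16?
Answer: sqrt(656542)/2 ≈ 405.14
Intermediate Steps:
G(z) = 1/16
x(o) = -904*o
sqrt(x(G(15)) + 164192) = sqrt(-904*1/16 + 164192) = sqrt(-113/2 + 164192) = sqrt(328271/2) = sqrt(656542)/2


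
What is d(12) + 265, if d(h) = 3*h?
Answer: 301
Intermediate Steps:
d(12) + 265 = 3*12 + 265 = 36 + 265 = 301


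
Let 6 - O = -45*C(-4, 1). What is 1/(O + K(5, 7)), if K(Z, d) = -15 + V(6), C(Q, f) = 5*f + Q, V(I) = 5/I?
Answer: 6/221 ≈ 0.027149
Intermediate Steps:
C(Q, f) = Q + 5*f
K(Z, d) = -85/6 (K(Z, d) = -15 + 5/6 = -15 + 5*(⅙) = -15 + ⅚ = -85/6)
O = 51 (O = 6 - (-45)*(-4 + 5*1) = 6 - (-45)*(-4 + 5) = 6 - (-45) = 6 - 1*(-45) = 6 + 45 = 51)
1/(O + K(5, 7)) = 1/(51 - 85/6) = 1/(221/6) = 6/221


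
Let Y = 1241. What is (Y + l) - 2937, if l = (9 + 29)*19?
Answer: -974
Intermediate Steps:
l = 722 (l = 38*19 = 722)
(Y + l) - 2937 = (1241 + 722) - 2937 = 1963 - 2937 = -974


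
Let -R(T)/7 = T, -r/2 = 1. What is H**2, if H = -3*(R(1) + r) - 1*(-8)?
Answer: 1225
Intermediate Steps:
r = -2 (r = -2*1 = -2)
R(T) = -7*T
H = 35 (H = -3*(-7*1 - 2) - 1*(-8) = -3*(-7 - 2) + 8 = -3*(-9) + 8 = 27 + 8 = 35)
H**2 = 35**2 = 1225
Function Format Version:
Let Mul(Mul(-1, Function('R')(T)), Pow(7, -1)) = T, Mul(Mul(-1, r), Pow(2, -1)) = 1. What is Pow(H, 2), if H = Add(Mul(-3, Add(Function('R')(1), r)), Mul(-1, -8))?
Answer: 1225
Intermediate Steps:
r = -2 (r = Mul(-2, 1) = -2)
Function('R')(T) = Mul(-7, T)
H = 35 (H = Add(Mul(-3, Add(Mul(-7, 1), -2)), Mul(-1, -8)) = Add(Mul(-3, Add(-7, -2)), 8) = Add(Mul(-3, -9), 8) = Add(27, 8) = 35)
Pow(H, 2) = Pow(35, 2) = 1225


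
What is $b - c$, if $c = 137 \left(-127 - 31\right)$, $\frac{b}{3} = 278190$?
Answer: $856216$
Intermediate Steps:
$b = 834570$ ($b = 3 \cdot 278190 = 834570$)
$c = -21646$ ($c = 137 \left(-158\right) = -21646$)
$b - c = 834570 - -21646 = 834570 + 21646 = 856216$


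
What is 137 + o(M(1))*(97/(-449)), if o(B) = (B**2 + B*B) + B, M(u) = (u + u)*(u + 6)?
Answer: 22131/449 ≈ 49.290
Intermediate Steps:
M(u) = 2*u*(6 + u) (M(u) = (2*u)*(6 + u) = 2*u*(6 + u))
o(B) = B + 2*B**2 (o(B) = (B**2 + B**2) + B = 2*B**2 + B = B + 2*B**2)
137 + o(M(1))*(97/(-449)) = 137 + ((2*1*(6 + 1))*(1 + 2*(2*1*(6 + 1))))*(97/(-449)) = 137 + ((2*1*7)*(1 + 2*(2*1*7)))*(97*(-1/449)) = 137 + (14*(1 + 2*14))*(-97/449) = 137 + (14*(1 + 28))*(-97/449) = 137 + (14*29)*(-97/449) = 137 + 406*(-97/449) = 137 - 39382/449 = 22131/449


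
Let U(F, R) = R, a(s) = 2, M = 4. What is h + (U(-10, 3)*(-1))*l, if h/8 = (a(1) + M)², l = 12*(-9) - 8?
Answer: 636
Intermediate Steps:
l = -116 (l = -108 - 8 = -116)
h = 288 (h = 8*(2 + 4)² = 8*6² = 8*36 = 288)
h + (U(-10, 3)*(-1))*l = 288 + (3*(-1))*(-116) = 288 - 3*(-116) = 288 + 348 = 636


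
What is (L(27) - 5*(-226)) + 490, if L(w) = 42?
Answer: 1662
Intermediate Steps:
(L(27) - 5*(-226)) + 490 = (42 - 5*(-226)) + 490 = (42 + 1130) + 490 = 1172 + 490 = 1662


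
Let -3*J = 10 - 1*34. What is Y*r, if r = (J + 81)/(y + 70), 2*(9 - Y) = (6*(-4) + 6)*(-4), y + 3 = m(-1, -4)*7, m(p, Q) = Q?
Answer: -801/13 ≈ -61.615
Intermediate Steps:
J = 8 (J = -(10 - 1*34)/3 = -(10 - 34)/3 = -⅓*(-24) = 8)
y = -31 (y = -3 - 4*7 = -3 - 28 = -31)
Y = -27 (Y = 9 - (6*(-4) + 6)*(-4)/2 = 9 - (-24 + 6)*(-4)/2 = 9 - (-9)*(-4) = 9 - ½*72 = 9 - 36 = -27)
r = 89/39 (r = (8 + 81)/(-31 + 70) = 89/39 ≈ 2.2821)
Y*r = -27*89/39 = -801/13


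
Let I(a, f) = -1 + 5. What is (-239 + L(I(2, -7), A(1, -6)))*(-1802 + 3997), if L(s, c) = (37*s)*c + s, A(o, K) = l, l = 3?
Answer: 458755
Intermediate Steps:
I(a, f) = 4
A(o, K) = 3
L(s, c) = s + 37*c*s (L(s, c) = 37*c*s + s = s + 37*c*s)
(-239 + L(I(2, -7), A(1, -6)))*(-1802 + 3997) = (-239 + 4*(1 + 37*3))*(-1802 + 3997) = (-239 + 4*(1 + 111))*2195 = (-239 + 4*112)*2195 = (-239 + 448)*2195 = 209*2195 = 458755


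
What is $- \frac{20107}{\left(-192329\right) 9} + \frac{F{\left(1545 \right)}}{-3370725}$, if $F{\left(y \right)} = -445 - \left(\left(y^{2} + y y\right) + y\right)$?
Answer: $\frac{185220314267}{129657633705} \approx 1.4285$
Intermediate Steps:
$F{\left(y \right)} = -445 - y - 2 y^{2}$ ($F{\left(y \right)} = -445 - \left(\left(y^{2} + y^{2}\right) + y\right) = -445 - \left(2 y^{2} + y\right) = -445 - \left(y + 2 y^{2}\right) = -445 - y - 2 y^{2}$)
$- \frac{20107}{\left(-192329\right) 9} + \frac{F{\left(1545 \right)}}{-3370725} = - \frac{20107}{\left(-192329\right) 9} + \frac{-445 - 1545 - 2 \cdot 1545^{2}}{-3370725} = - \frac{20107}{-1730961} + \left(-445 - 1545 - 4774050\right) \left(- \frac{1}{3370725}\right) = \left(-20107\right) \left(- \frac{1}{1730961}\right) + \left(-445 - 1545 - 4774050\right) \left(- \frac{1}{3370725}\right) = \frac{20107}{1730961} - - \frac{955208}{674145} = \frac{20107}{1730961} + \frac{955208}{674145} = \frac{185220314267}{129657633705}$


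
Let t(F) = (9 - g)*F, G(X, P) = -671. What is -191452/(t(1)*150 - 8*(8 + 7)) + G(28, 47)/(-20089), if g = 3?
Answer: -961388962/3917355 ≈ -245.42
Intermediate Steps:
t(F) = 6*F (t(F) = (9 - 1*3)*F = (9 - 3)*F = 6*F)
-191452/(t(1)*150 - 8*(8 + 7)) + G(28, 47)/(-20089) = -191452/((6*1)*150 - 8*(8 + 7)) - 671/(-20089) = -191452/(6*150 - 8*15) - 671*(-1/20089) = -191452/(900 - 120) + 671/20089 = -191452/780 + 671/20089 = -191452*1/780 + 671/20089 = -47863/195 + 671/20089 = -961388962/3917355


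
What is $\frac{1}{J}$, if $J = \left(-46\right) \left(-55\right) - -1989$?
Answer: $\frac{1}{4519} \approx 0.00022129$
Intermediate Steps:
$J = 4519$ ($J = 2530 + 1989 = 4519$)
$\frac{1}{J} = \frac{1}{4519}$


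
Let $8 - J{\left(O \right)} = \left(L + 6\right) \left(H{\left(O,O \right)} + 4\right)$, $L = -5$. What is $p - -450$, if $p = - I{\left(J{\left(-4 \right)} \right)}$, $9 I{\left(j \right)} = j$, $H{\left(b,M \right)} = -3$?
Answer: $\frac{4043}{9} \approx 449.22$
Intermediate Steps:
$J{\left(O \right)} = 7$ ($J{\left(O \right)} = 8 - \left(-5 + 6\right) \left(-3 + 4\right) = 8 - 1 \cdot 1 = 8 - 1 = 7$)
$I{\left(j \right)} = \frac{j}{9}$
$p = - \frac{7}{9} \approx -0.77778$
$p - -450 = - \frac{7}{9} - -450 = - \frac{7}{9} + 450 = \frac{4043}{9}$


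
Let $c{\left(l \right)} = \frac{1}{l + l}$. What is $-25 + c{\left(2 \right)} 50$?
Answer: $- \frac{25}{2} \approx -12.5$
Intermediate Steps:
$c{\left(l \right)} = \frac{1}{2 l}$
$-25 + c{\left(2 \right)} 50 = -25 + \frac{1}{2 \cdot 2} \cdot 50 = -25 + \frac{1}{2} \cdot \frac{1}{2} \cdot 50 = -25 + \frac{1}{4} \cdot 50 = -25 + \frac{25}{2} = - \frac{25}{2}$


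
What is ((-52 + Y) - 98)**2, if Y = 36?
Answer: 12996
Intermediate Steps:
((-52 + Y) - 98)**2 = ((-52 + 36) - 98)**2 = (-16 - 98)**2 = (-114)**2 = 12996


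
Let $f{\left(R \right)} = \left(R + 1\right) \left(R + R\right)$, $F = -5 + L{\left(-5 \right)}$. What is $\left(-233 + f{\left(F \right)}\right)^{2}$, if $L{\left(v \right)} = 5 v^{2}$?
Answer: $829843249$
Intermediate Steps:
$F = 120$ ($F = -5 + 5 \left(-5\right)^{2} = -5 + 5 \cdot 25 = -5 + 125 = 120$)
$f{\left(R \right)} = 2 R \left(1 + R\right)$ ($f{\left(R \right)} = \left(1 + R\right) 2 R = 2 R \left(1 + R\right)$)
$\left(-233 + f{\left(F \right)}\right)^{2} = \left(-233 + 2 \cdot 120 \left(1 + 120\right)\right)^{2} = \left(-233 + 2 \cdot 120 \cdot 121\right)^{2} = \left(-233 + 29040\right)^{2} = 28807^{2} = 829843249$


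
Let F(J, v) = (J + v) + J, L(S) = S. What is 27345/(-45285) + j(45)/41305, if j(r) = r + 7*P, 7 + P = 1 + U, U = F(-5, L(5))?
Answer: -75395623/124699795 ≈ -0.60462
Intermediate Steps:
F(J, v) = v + 2*J
U = -5 (U = 5 + 2*(-5) = 5 - 10 = -5)
P = -11 (P = -7 + (1 - 5) = -7 - 4 = -11)
j(r) = -77 + r (j(r) = r + 7*(-11) = r - 77 = -77 + r)
27345/(-45285) + j(45)/41305 = 27345/(-45285) + (-77 + 45)/41305 = 27345*(-1/45285) - 32*1/41305 = -1823/3019 - 32/41305 = -75395623/124699795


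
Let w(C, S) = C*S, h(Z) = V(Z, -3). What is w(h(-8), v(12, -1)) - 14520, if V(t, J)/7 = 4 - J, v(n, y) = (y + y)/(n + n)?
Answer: -174289/12 ≈ -14524.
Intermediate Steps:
v(n, y) = y/n (v(n, y) = (2*y)/((2*n)) = (2*y)*(1/(2*n)) = y/n)
V(t, J) = 28 - 7*J (V(t, J) = 7*(4 - J) = 28 - 7*J)
h(Z) = 49 (h(Z) = 28 - 7*(-3) = 28 + 21 = 49)
w(h(-8), v(12, -1)) - 14520 = 49*(-1/12) - 14520 = -49/12 - 14520 = -174289/12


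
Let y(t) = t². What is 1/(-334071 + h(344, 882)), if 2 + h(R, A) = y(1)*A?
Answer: -1/333191 ≈ -3.0013e-6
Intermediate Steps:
h(R, A) = -2 + A (h(R, A) = -2 + 1²*A = -2 + 1*A = -2 + A)
1/(-334071 + h(344, 882)) = 1/(-334071 + (-2 + 882)) = 1/(-334071 + 880) = 1/(-333191) = -1/333191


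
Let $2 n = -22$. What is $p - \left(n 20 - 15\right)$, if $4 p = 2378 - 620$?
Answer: $\frac{1349}{2} \approx 674.5$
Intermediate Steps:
$n = -11$ ($n = \frac{1}{2} \left(-22\right) = -11$)
$p = \frac{879}{2}$ ($p = \frac{2378 - 620}{4} = \frac{1}{4} \cdot 1758 = \frac{879}{2} \approx 439.5$)
$p - \left(n 20 - 15\right) = \frac{879}{2} - \left(\left(-11\right) 20 - 15\right) = \frac{879}{2} - \left(-220 - 15\right) = \frac{879}{2} - -235 = \frac{879}{2} + 235 = \frac{1349}{2}$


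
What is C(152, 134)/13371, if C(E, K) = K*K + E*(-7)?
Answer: 16892/13371 ≈ 1.2633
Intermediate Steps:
C(E, K) = K² - 7*E
C(152, 134)/13371 = (134² - 7*152)/13371 = (17956 - 1064)*(1/13371) = 16892*(1/13371) = 16892/13371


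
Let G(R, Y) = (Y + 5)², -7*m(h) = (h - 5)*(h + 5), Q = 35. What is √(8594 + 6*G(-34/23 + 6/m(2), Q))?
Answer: √18194 ≈ 134.89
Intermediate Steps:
m(h) = -(-5 + h)*(5 + h)/7 (m(h) = -(h - 5)*(h + 5)/7 = -(-5 + h)*(5 + h)/7)
G(R, Y) = (5 + Y)²
√(8594 + 6*G(-34/23 + 6/m(2), Q)) = √(8594 + 6*(5 + 35)²) = √(8594 + 6*40²) = √(8594 + 6*1600) = √(8594 + 9600) = √18194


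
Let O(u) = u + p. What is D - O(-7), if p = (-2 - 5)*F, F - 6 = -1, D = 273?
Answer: 315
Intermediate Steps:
F = 5 (F = 6 - 1 = 5)
p = -35 (p = (-2 - 5)*5 = -7*5 = -35)
O(u) = -35 + u (O(u) = u - 35 = -35 + u)
D - O(-7) = 273 - (-35 - 7) = 273 - 1*(-42) = 273 + 42 = 315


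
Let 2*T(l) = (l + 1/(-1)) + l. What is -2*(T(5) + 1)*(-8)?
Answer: 88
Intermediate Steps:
T(l) = -½ + l (T(l) = ((l + 1/(-1)) + l)/2 = ((l - 1) + l)/2 = ((-1 + l) + l)/2 = (-1 + 2*l)/2 = -½ + l)
-2*(T(5) + 1)*(-8) = -2*((-½ + 5) + 1)*(-8) = -2*(9/2 + 1)*(-8) = -2*11/2*(-8) = -11*(-8) = 88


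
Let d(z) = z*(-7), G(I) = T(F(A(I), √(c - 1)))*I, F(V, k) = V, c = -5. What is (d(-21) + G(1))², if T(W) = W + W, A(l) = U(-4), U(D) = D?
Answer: 19321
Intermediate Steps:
A(l) = -4
T(W) = 2*W
G(I) = -8*I (G(I) = (2*(-4))*I = -8*I)
d(z) = -7*z
(d(-21) + G(1))² = (-7*(-21) - 8*1)² = (147 - 8)² = 139² = 19321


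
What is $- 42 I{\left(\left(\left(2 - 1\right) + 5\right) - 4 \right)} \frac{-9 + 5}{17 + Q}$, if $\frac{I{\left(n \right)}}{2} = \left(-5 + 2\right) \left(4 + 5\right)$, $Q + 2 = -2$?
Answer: $- \frac{9072}{13} \approx -697.85$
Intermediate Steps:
$Q = -4$ ($Q = -2 - 2 = -4$)
$I{\left(n \right)} = -54$ ($I{\left(n \right)} = 2 \left(-5 + 2\right) \left(4 + 5\right) = 2 \left(\left(-3\right) 9\right) = 2 \left(-27\right) = -54$)
$- 42 I{\left(\left(\left(2 - 1\right) + 5\right) - 4 \right)} \frac{-9 + 5}{17 + Q} = \left(-42\right) \left(-54\right) \frac{-9 + 5}{17 - 4} = 2268 \left(- \frac{4}{13}\right) = - \frac{9072}{13}$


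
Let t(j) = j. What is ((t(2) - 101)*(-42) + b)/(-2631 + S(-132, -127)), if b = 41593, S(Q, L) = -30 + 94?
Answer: -45751/2567 ≈ -17.823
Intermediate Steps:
S(Q, L) = 64
((t(2) - 101)*(-42) + b)/(-2631 + S(-132, -127)) = ((2 - 101)*(-42) + 41593)/(-2631 + 64) = (-99*(-42) + 41593)/(-2567) = (4158 + 41593)*(-1/2567) = 45751*(-1/2567) = -45751/2567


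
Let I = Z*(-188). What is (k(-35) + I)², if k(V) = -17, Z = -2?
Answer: 128881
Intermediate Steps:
I = 376 (I = -2*(-188) = 376)
(k(-35) + I)² = (-17 + 376)² = 359² = 128881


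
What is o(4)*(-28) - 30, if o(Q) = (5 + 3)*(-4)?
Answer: 866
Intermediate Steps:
o(Q) = -32 (o(Q) = 8*(-4) = -32)
o(4)*(-28) - 30 = -32*(-28) - 30 = 896 - 30 = 866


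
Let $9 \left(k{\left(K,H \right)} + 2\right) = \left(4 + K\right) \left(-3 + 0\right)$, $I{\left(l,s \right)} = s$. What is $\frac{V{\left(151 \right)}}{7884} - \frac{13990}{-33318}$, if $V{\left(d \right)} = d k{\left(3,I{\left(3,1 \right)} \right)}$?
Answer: $\frac{4916449}{14593284} \approx 0.3369$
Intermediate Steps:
$k{\left(K,H \right)} = - \frac{10}{3} - \frac{K}{3}$ ($k{\left(K,H \right)} = -2 + \frac{\left(4 + K\right) \left(-3 + 0\right)}{9} = -2 + \frac{\left(4 + K\right) \left(-3\right)}{9} = -2 + \frac{-12 - 3 K}{9} = -2 - \left(\frac{4}{3} + \frac{K}{3}\right) = - \frac{10}{3} - \frac{K}{3}$)
$V{\left(d \right)} = - \frac{13 d}{3}$ ($V{\left(d \right)} = d \left(- \frac{10}{3} - 1\right) = d \left(- \frac{13}{3}\right) = - \frac{13 d}{3}$)
$\frac{V{\left(151 \right)}}{7884} - \frac{13990}{-33318} = \frac{\left(- \frac{13}{3}\right) 151}{7884} - \frac{13990}{-33318} = \left(- \frac{1963}{3}\right) \frac{1}{7884} - - \frac{6995}{16659} = - \frac{1963}{23652} + \frac{6995}{16659} = \frac{4916449}{14593284}$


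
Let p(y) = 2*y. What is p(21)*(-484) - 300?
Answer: -20628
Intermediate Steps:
p(21)*(-484) - 300 = (2*21)*(-484) - 300 = 42*(-484) - 300 = -20328 - 300 = -20628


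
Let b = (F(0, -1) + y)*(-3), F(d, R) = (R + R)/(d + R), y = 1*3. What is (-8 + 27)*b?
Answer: -285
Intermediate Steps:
y = 3
F(d, R) = 2*R/(R + d) (F(d, R) = (2*R)/(R + d) = 2*R/(R + d))
b = -15 (b = (2*(-1)/(-1 + 0) + 3)*(-3) = (2*(-1)/(-1) + 3)*(-3) = (2*(-1)*(-1) + 3)*(-3) = (2 + 3)*(-3) = 5*(-3) = -15)
(-8 + 27)*b = (-8 + 27)*(-15) = 19*(-15) = -285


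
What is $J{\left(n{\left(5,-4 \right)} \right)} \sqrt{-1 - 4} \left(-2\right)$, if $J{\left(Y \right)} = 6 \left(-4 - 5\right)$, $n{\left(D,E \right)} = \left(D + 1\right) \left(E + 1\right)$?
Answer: $108 i \sqrt{5} \approx 241.5 i$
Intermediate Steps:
$n{\left(D,E \right)} = \left(1 + D\right) \left(1 + E\right)$
$J{\left(Y \right)} = -54$ ($J{\left(Y \right)} = 6 \left(-9\right) = -54$)
$J{\left(n{\left(5,-4 \right)} \right)} \sqrt{-1 - 4} \left(-2\right) = - 54 \sqrt{-1 - 4} \left(-2\right) = - 54 \sqrt{-5} \left(-2\right) = - 54 i \sqrt{5} \left(-2\right) = 108 i \sqrt{5}$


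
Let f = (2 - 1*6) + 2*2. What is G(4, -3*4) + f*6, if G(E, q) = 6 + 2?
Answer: 8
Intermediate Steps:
f = 0 (f = (2 - 6) + 4 = -4 + 4 = 0)
G(E, q) = 8
G(4, -3*4) + f*6 = 8 + 0*6 = 8 + 0 = 8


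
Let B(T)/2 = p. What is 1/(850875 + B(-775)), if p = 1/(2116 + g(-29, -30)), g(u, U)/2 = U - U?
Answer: 1058/900225751 ≈ 1.1753e-6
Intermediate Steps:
g(u, U) = 0 (g(u, U) = 2*(U - U) = 2*0 = 0)
p = 1/2116 (p = 1/(2116 + 0) = 1/2116 ≈ 0.00047259)
B(T) = 1/1058 (B(T) = 2*(1/2116) = 1/1058)
1/(850875 + B(-775)) = 1/(850875 + 1/1058) = 1/(900225751/1058) = 1058/900225751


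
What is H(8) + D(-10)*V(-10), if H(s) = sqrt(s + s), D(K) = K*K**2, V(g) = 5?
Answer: -4996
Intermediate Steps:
D(K) = K**3
H(s) = sqrt(2)*sqrt(s) (H(s) = sqrt(2*s) = sqrt(2)*sqrt(s))
H(8) + D(-10)*V(-10) = sqrt(2)*sqrt(8) + (-10)**3*5 = sqrt(2)*(2*sqrt(2)) - 1000*5 = 4 - 5000 = -4996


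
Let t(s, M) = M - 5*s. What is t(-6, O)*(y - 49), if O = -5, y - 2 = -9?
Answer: -1400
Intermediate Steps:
y = -7 (y = 2 - 9 = -7)
t(-6, O)*(y - 49) = (-5 - 5*(-6))*(-7 - 49) = (-5 + 30)*(-56) = 25*(-56) = -1400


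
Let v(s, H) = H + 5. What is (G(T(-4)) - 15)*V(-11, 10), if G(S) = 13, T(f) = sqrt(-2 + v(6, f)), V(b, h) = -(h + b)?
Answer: -2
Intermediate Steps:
v(s, H) = 5 + H
V(b, h) = -b - h (V(b, h) = -(b + h) = -b - h)
T(f) = sqrt(3 + f) (T(f) = sqrt(-2 + (5 + f)) = sqrt(3 + f))
(G(T(-4)) - 15)*V(-11, 10) = (13 - 15)*(-1*(-11) - 1*10) = -2*(11 - 10) = -2*1 = -2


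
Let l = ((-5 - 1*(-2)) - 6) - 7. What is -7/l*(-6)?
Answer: -21/8 ≈ -2.6250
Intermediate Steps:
l = -16 (l = ((-5 + 2) - 6) - 7 = (-3 - 6) - 7 = -9 - 7 = -16)
-7/l*(-6) = -7/(-16)*(-6) = -7*(-1/16)*(-6) = (7/16)*(-6) = -21/8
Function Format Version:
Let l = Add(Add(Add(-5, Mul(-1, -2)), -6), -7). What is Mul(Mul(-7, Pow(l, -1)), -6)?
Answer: Rational(-21, 8) ≈ -2.6250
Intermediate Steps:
l = -16 (l = Add(Add(Add(-5, 2), -6), -7) = Add(Add(-3, -6), -7) = Add(-9, -7) = -16)
Mul(Mul(-7, Pow(l, -1)), -6) = Mul(Mul(-7, Pow(-16, -1)), -6) = Mul(Mul(-7, Rational(-1, 16)), -6) = Mul(Rational(7, 16), -6) = Rational(-21, 8)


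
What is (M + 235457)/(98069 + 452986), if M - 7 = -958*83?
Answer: 31190/110211 ≈ 0.28300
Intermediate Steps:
M = -79507 (M = 7 - 958*83 = 7 - 79514 = -79507)
(M + 235457)/(98069 + 452986) = (-79507 + 235457)/(98069 + 452986) = 155950/551055 = 155950*(1/551055) = 31190/110211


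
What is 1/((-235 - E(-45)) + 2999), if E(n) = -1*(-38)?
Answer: 1/2726 ≈ 0.00036684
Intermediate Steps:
E(n) = 38
1/((-235 - E(-45)) + 2999) = 1/((-235 - 1*38) + 2999) = 1/((-235 - 38) + 2999) = 1/(-273 + 2999) = 1/2726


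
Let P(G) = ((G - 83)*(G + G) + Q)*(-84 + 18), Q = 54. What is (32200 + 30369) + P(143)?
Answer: -1073555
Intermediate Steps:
P(G) = -3564 - 132*G*(-83 + G) (P(G) = ((G - 83)*(G + G) + 54)*(-84 + 18) = ((-83 + G)*(2*G) + 54)*(-66) = (2*G*(-83 + G) + 54)*(-66) = (54 + 2*G*(-83 + G))*(-66) = -3564 - 132*G*(-83 + G))
(32200 + 30369) + P(143) = (32200 + 30369) + (-3564 - 132*143² + 10956*143) = 62569 + (-3564 - 132*20449 + 1566708) = 62569 + (-3564 - 2699268 + 1566708) = 62569 - 1136124 = -1073555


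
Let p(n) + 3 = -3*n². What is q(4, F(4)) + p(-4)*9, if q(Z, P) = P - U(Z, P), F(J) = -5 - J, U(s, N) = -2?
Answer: -466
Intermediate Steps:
q(Z, P) = 2 + P (q(Z, P) = P - 1*(-2) = P + 2 = 2 + P)
p(n) = -3 - 3*n²
q(4, F(4)) + p(-4)*9 = (2 + (-5 - 1*4)) + (-3 - 3*(-4)²)*9 = (2 + (-5 - 4)) + (-3 - 3*16)*9 = (2 - 9) + (-3 - 48)*9 = -7 - 51*9 = -7 - 459 = -466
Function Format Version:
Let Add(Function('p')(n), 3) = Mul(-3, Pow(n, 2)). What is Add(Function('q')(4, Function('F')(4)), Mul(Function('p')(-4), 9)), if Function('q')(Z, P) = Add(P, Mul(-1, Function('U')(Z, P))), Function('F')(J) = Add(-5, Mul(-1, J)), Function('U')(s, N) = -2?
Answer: -466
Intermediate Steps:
Function('q')(Z, P) = Add(2, P) (Function('q')(Z, P) = Add(P, Mul(-1, -2)) = Add(P, 2) = Add(2, P))
Function('p')(n) = Add(-3, Mul(-3, Pow(n, 2)))
Add(Function('q')(4, Function('F')(4)), Mul(Function('p')(-4), 9)) = Add(Add(2, Add(-5, Mul(-1, 4))), Mul(Add(-3, Mul(-3, Pow(-4, 2))), 9)) = Add(Add(2, Add(-5, -4)), Mul(Add(-3, Mul(-3, 16)), 9)) = Add(Add(2, -9), Mul(Add(-3, -48), 9)) = Add(-7, Mul(-51, 9)) = Add(-7, -459) = -466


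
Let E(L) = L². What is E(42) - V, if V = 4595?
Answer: -2831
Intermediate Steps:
E(42) - V = 42² - 1*4595 = 1764 - 4595 = -2831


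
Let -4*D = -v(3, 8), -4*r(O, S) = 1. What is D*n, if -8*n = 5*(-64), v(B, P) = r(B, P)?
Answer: -5/2 ≈ -2.5000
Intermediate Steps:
r(O, S) = -¼ (r(O, S) = -¼*1 = -¼)
v(B, P) = -¼
n = 40 (n = -5*(-64)/8 = -⅛*(-320) = 40)
D = -1/16 (D = -(-1)*(-1)/(4*4) = -¼*¼ = -1/16 ≈ -0.062500)
D*n = -1/16*40 = -5/2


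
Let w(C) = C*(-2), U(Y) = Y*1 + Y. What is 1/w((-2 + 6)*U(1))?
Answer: -1/16 ≈ -0.062500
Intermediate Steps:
U(Y) = 2*Y (U(Y) = Y + Y = 2*Y)
w(C) = -2*C
1/w((-2 + 6)*U(1)) = 1/(-2*(-2 + 6)*2*1) = 1/(-8*2) = 1/(-2*8) = 1/(-16) = -1/16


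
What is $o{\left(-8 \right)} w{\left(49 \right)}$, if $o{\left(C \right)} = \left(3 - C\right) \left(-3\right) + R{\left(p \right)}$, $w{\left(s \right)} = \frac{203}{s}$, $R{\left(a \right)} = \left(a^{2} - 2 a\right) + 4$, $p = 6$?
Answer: $- \frac{145}{7} \approx -20.714$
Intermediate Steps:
$R{\left(a \right)} = 4 + a^{2} - 2 a$
$o{\left(C \right)} = 19 + 3 C$ ($o{\left(C \right)} = \left(3 - C\right) \left(-3\right) + \left(4 + 6^{2} - 12\right) = \left(-9 + 3 C\right) + \left(4 + 36 - 12\right) = \left(-9 + 3 C\right) + 28 = 19 + 3 C$)
$o{\left(-8 \right)} w{\left(49 \right)} = \left(19 + 3 \left(-8\right)\right) \frac{203}{49} = \left(19 - 24\right) 203 \cdot \frac{1}{49} = \left(-5\right) \frac{29}{7} = - \frac{145}{7}$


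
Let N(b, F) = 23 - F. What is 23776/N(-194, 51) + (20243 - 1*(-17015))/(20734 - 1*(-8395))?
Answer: -172881970/203903 ≈ -847.86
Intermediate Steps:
23776/N(-194, 51) + (20243 - 1*(-17015))/(20734 - 1*(-8395)) = 23776/(23 - 1*51) + (20243 - 1*(-17015))/(20734 - 1*(-8395)) = 23776/(23 - 51) + (20243 + 17015)/(20734 + 8395) = 23776/(-28) + 37258/29129 = 23776*(-1/28) + 37258*(1/29129) = -5944/7 + 37258/29129 = -172881970/203903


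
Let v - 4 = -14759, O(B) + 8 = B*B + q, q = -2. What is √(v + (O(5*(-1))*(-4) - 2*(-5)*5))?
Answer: I*√14765 ≈ 121.51*I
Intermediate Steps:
O(B) = -10 + B² (O(B) = -8 + (B*B - 2) = -8 + (B² - 2) = -8 + (-2 + B²) = -10 + B²)
v = -14755 (v = 4 - 14759 = -14755)
√(v + (O(5*(-1))*(-4) - 2*(-5)*5)) = √(-14755 + ((-10 + (5*(-1))²)*(-4) - 2*(-5)*5)) = √(-14755 + ((-10 + (-5)²)*(-4) + 10*5)) = √(-14755 + ((-10 + 25)*(-4) + 50)) = √(-14755 + (15*(-4) + 50)) = √(-14755 + (-60 + 50)) = √(-14755 - 10) = √(-14765) = I*√14765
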